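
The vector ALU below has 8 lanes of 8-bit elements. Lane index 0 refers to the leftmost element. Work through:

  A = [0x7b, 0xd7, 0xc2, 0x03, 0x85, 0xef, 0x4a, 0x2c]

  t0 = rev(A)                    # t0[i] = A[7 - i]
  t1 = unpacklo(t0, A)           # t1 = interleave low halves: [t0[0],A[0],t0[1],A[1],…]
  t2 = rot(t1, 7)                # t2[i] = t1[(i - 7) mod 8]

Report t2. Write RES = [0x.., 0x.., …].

RES = [ 0x7b  0x4a  0xd7  0xef  0xc2  0x85  0x03  0x2c ]

→ t0 |2c|4a|ef|85|03|c2|d7|7b|
→ t1 |2c|7b|4a|d7|ef|c2|85|03|
→ t2 |7b|4a|d7|ef|c2|85|03|2c|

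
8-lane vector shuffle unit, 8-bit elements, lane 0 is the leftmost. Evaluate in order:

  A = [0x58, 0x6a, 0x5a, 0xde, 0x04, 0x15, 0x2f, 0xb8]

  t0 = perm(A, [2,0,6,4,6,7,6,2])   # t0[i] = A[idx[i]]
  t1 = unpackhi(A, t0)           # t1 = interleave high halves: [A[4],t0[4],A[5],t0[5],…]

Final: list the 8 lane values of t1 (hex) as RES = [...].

  t0: 5a 58 2f 04 2f b8 2f 5a
  t1: 04 2f 15 b8 2f 2f b8 5a

RES = [0x04, 0x2f, 0x15, 0xb8, 0x2f, 0x2f, 0xb8, 0x5a]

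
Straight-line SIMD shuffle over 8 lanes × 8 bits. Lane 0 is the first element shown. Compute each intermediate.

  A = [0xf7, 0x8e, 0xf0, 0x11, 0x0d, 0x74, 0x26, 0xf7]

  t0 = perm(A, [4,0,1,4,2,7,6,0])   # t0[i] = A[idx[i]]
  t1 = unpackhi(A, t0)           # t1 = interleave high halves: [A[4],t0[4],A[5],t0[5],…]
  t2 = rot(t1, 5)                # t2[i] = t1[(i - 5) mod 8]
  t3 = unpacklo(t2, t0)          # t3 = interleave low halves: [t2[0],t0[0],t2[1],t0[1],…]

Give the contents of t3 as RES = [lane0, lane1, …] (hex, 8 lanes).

t0 = [0x0d, 0xf7, 0x8e, 0x0d, 0xf0, 0xf7, 0x26, 0xf7]
t1 = [0x0d, 0xf0, 0x74, 0xf7, 0x26, 0x26, 0xf7, 0xf7]
t2 = [0xf7, 0x26, 0x26, 0xf7, 0xf7, 0x0d, 0xf0, 0x74]
t3 = [0xf7, 0x0d, 0x26, 0xf7, 0x26, 0x8e, 0xf7, 0x0d]

RES = [ 0xf7  0x0d  0x26  0xf7  0x26  0x8e  0xf7  0x0d ]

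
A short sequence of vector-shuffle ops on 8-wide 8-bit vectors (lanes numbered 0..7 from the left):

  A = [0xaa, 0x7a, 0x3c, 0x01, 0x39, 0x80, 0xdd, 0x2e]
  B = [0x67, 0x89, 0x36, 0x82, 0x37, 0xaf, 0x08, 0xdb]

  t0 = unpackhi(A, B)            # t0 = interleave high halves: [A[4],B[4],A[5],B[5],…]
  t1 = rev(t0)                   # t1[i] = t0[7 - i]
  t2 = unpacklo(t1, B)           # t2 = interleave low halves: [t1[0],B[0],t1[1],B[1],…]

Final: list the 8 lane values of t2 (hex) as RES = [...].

RES = [ 0xdb  0x67  0x2e  0x89  0x08  0x36  0xdd  0x82 ]

→ t0 |39|37|80|af|dd|08|2e|db|
→ t1 |db|2e|08|dd|af|80|37|39|
→ t2 |db|67|2e|89|08|36|dd|82|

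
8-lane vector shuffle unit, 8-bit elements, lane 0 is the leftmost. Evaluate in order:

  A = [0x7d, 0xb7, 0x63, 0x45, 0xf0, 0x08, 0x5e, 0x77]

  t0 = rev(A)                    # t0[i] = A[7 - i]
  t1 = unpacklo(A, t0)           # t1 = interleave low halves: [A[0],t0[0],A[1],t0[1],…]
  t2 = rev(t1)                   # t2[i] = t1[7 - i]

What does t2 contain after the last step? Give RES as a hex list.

RES = [0xf0, 0x45, 0x08, 0x63, 0x5e, 0xb7, 0x77, 0x7d]

→ t0 |77|5e|08|f0|45|63|b7|7d|
→ t1 |7d|77|b7|5e|63|08|45|f0|
→ t2 |f0|45|08|63|5e|b7|77|7d|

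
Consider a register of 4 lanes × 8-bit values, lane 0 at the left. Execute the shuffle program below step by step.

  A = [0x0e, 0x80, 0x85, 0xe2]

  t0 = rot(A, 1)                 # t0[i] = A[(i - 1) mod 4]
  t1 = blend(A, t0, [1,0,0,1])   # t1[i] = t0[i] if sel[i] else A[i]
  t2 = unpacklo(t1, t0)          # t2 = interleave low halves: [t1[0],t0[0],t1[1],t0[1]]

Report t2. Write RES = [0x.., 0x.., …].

RES = [ 0xe2  0xe2  0x80  0x0e ]

t0 = [0xe2, 0x0e, 0x80, 0x85]
t1 = [0xe2, 0x80, 0x85, 0x85]
t2 = [0xe2, 0xe2, 0x80, 0x0e]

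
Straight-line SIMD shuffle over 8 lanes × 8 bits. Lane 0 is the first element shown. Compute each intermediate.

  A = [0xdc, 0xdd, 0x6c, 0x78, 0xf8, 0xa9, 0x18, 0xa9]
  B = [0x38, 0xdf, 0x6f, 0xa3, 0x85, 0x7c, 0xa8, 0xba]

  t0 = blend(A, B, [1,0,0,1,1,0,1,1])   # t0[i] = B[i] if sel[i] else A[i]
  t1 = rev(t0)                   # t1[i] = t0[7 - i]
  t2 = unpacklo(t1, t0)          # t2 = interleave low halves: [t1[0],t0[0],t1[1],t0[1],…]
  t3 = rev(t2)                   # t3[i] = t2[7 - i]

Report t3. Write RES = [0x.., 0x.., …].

  t0: 38 dd 6c a3 85 a9 a8 ba
  t1: ba a8 a9 85 a3 6c dd 38
  t2: ba 38 a8 dd a9 6c 85 a3
  t3: a3 85 6c a9 dd a8 38 ba

RES = [ 0xa3  0x85  0x6c  0xa9  0xdd  0xa8  0x38  0xba ]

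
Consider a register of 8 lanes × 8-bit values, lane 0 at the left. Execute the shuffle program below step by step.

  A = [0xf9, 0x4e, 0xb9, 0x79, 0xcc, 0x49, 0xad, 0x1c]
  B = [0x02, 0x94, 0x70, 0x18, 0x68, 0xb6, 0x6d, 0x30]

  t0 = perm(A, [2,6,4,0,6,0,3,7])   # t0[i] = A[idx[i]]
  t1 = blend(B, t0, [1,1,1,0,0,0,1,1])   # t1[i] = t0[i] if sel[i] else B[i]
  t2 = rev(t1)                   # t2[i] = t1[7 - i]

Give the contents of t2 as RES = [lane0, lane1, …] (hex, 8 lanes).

RES = [ 0x1c  0x79  0xb6  0x68  0x18  0xcc  0xad  0xb9 ]

  t0: b9 ad cc f9 ad f9 79 1c
  t1: b9 ad cc 18 68 b6 79 1c
  t2: 1c 79 b6 68 18 cc ad b9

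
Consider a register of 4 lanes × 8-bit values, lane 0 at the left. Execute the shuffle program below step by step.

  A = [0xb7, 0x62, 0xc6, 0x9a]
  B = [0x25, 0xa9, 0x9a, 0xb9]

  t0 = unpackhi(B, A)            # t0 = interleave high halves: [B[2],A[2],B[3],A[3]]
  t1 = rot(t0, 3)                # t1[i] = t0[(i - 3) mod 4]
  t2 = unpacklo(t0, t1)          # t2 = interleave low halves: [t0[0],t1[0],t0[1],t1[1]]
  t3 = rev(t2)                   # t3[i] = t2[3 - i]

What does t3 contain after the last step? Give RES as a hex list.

RES = [0xb9, 0xc6, 0xc6, 0x9a]

t0 = [0x9a, 0xc6, 0xb9, 0x9a]
t1 = [0xc6, 0xb9, 0x9a, 0x9a]
t2 = [0x9a, 0xc6, 0xc6, 0xb9]
t3 = [0xb9, 0xc6, 0xc6, 0x9a]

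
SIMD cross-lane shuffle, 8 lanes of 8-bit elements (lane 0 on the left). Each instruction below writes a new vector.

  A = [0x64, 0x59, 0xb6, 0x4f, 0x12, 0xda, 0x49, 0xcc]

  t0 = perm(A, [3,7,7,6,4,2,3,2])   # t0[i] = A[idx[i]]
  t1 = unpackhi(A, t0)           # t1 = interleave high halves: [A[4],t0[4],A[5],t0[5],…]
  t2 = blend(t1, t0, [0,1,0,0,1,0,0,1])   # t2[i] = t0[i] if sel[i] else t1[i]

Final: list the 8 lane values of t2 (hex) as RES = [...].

  t0: 4f cc cc 49 12 b6 4f b6
  t1: 12 12 da b6 49 4f cc b6
  t2: 12 cc da b6 12 4f cc b6

RES = [ 0x12  0xcc  0xda  0xb6  0x12  0x4f  0xcc  0xb6 ]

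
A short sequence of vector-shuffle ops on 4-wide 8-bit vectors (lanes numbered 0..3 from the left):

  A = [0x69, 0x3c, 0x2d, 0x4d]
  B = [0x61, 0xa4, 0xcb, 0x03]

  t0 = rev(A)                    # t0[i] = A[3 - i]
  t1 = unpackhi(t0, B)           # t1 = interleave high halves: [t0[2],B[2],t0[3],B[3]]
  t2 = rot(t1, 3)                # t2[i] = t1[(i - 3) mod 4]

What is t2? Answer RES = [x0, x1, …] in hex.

→ t0 |4d|2d|3c|69|
→ t1 |3c|cb|69|03|
→ t2 |cb|69|03|3c|

RES = [0xcb, 0x69, 0x03, 0x3c]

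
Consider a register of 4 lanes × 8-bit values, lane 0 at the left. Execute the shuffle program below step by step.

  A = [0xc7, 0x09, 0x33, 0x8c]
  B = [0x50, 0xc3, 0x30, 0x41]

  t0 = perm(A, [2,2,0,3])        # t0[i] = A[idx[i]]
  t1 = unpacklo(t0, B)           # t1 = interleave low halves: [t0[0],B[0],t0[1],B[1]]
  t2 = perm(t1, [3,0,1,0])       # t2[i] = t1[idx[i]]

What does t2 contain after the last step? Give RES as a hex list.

RES = [0xc3, 0x33, 0x50, 0x33]

t0 = [0x33, 0x33, 0xc7, 0x8c]
t1 = [0x33, 0x50, 0x33, 0xc3]
t2 = [0xc3, 0x33, 0x50, 0x33]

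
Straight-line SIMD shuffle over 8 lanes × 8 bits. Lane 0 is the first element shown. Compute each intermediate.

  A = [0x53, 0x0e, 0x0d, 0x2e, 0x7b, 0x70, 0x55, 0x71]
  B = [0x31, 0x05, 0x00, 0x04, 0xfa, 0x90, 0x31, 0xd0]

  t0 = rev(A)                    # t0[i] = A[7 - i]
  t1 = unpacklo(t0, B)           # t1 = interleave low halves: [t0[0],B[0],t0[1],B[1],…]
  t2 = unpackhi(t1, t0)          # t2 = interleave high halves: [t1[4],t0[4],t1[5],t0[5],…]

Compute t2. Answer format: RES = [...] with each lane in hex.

RES = [0x70, 0x2e, 0x00, 0x0d, 0x7b, 0x0e, 0x04, 0x53]

t0 = [0x71, 0x55, 0x70, 0x7b, 0x2e, 0x0d, 0x0e, 0x53]
t1 = [0x71, 0x31, 0x55, 0x05, 0x70, 0x00, 0x7b, 0x04]
t2 = [0x70, 0x2e, 0x00, 0x0d, 0x7b, 0x0e, 0x04, 0x53]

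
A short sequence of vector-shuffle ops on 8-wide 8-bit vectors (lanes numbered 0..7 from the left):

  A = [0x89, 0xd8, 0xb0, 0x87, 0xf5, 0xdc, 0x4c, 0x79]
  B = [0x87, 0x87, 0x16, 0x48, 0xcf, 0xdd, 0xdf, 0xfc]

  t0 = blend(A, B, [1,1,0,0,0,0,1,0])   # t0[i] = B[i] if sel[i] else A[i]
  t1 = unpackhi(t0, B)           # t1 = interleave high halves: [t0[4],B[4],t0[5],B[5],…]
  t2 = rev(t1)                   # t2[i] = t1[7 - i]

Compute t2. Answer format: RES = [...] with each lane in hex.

RES = [0xfc, 0x79, 0xdf, 0xdf, 0xdd, 0xdc, 0xcf, 0xf5]

t0 = [0x87, 0x87, 0xb0, 0x87, 0xf5, 0xdc, 0xdf, 0x79]
t1 = [0xf5, 0xcf, 0xdc, 0xdd, 0xdf, 0xdf, 0x79, 0xfc]
t2 = [0xfc, 0x79, 0xdf, 0xdf, 0xdd, 0xdc, 0xcf, 0xf5]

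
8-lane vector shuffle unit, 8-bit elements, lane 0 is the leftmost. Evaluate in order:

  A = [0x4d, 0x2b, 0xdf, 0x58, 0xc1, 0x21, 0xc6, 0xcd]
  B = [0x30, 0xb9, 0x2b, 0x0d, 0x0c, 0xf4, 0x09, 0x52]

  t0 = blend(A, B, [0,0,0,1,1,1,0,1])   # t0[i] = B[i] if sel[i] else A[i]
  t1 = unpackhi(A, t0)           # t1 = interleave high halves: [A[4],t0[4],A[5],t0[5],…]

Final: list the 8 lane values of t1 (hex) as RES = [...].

RES = [0xc1, 0x0c, 0x21, 0xf4, 0xc6, 0xc6, 0xcd, 0x52]

  t0: 4d 2b df 0d 0c f4 c6 52
  t1: c1 0c 21 f4 c6 c6 cd 52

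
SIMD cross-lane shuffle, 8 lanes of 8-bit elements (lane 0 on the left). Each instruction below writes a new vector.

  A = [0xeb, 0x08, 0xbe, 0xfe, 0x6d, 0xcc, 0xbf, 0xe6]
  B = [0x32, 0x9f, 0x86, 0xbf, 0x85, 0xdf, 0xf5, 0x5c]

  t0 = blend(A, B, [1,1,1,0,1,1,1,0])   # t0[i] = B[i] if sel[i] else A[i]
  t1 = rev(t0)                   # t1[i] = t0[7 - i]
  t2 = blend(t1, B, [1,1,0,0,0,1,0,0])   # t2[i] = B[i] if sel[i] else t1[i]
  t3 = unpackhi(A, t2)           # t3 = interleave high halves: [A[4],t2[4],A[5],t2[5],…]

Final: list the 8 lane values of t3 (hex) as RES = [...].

→ t0 |32|9f|86|fe|85|df|f5|e6|
→ t1 |e6|f5|df|85|fe|86|9f|32|
→ t2 |32|9f|df|85|fe|df|9f|32|
→ t3 |6d|fe|cc|df|bf|9f|e6|32|

RES = [0x6d, 0xfe, 0xcc, 0xdf, 0xbf, 0x9f, 0xe6, 0x32]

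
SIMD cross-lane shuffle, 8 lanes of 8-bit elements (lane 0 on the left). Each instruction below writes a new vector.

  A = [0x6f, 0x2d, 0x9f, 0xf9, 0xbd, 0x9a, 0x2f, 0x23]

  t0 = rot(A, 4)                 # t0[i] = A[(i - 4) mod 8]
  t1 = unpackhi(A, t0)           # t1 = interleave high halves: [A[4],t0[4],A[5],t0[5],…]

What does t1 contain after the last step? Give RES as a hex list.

  t0: bd 9a 2f 23 6f 2d 9f f9
  t1: bd 6f 9a 2d 2f 9f 23 f9

RES = [ 0xbd  0x6f  0x9a  0x2d  0x2f  0x9f  0x23  0xf9 ]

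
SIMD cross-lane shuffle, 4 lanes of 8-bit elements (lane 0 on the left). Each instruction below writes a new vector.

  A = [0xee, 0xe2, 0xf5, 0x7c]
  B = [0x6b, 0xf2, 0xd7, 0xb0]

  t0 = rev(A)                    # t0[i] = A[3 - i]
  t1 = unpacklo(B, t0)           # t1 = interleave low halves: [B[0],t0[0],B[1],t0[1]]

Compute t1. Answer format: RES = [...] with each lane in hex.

t0 = [0x7c, 0xf5, 0xe2, 0xee]
t1 = [0x6b, 0x7c, 0xf2, 0xf5]

RES = [ 0x6b  0x7c  0xf2  0xf5 ]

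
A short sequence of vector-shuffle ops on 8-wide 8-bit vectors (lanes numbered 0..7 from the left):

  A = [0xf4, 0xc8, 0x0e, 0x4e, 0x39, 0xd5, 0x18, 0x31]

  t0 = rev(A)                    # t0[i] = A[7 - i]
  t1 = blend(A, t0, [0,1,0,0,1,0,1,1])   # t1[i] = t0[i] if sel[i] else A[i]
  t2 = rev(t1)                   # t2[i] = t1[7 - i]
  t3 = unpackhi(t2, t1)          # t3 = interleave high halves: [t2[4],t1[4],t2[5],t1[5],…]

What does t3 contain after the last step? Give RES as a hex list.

RES = [0x4e, 0x4e, 0x0e, 0xd5, 0x18, 0xc8, 0xf4, 0xf4]

  t0: 31 18 d5 39 4e 0e c8 f4
  t1: f4 18 0e 4e 4e d5 c8 f4
  t2: f4 c8 d5 4e 4e 0e 18 f4
  t3: 4e 4e 0e d5 18 c8 f4 f4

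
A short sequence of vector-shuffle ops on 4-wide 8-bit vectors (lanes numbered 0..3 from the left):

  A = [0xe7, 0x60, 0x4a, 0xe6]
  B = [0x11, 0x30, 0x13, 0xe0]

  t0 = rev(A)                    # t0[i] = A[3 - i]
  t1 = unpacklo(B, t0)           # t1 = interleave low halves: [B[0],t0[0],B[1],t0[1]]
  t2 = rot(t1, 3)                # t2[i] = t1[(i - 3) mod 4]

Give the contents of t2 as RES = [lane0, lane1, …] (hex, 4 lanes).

t0 = [0xe6, 0x4a, 0x60, 0xe7]
t1 = [0x11, 0xe6, 0x30, 0x4a]
t2 = [0xe6, 0x30, 0x4a, 0x11]

RES = [ 0xe6  0x30  0x4a  0x11 ]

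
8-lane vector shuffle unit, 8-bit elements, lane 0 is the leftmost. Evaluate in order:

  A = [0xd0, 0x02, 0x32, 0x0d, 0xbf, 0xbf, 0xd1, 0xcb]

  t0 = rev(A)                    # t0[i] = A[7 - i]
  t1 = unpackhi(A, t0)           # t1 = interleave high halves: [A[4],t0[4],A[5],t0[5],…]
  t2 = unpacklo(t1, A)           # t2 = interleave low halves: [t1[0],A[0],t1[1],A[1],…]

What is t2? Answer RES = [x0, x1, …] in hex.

RES = [0xbf, 0xd0, 0x0d, 0x02, 0xbf, 0x32, 0x32, 0x0d]

t0 = [0xcb, 0xd1, 0xbf, 0xbf, 0x0d, 0x32, 0x02, 0xd0]
t1 = [0xbf, 0x0d, 0xbf, 0x32, 0xd1, 0x02, 0xcb, 0xd0]
t2 = [0xbf, 0xd0, 0x0d, 0x02, 0xbf, 0x32, 0x32, 0x0d]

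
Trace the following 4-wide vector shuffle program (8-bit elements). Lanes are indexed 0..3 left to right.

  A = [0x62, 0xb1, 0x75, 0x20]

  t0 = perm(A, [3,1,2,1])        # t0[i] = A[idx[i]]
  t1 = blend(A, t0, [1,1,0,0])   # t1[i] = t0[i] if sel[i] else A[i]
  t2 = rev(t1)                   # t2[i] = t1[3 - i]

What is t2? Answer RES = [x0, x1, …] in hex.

RES = [0x20, 0x75, 0xb1, 0x20]

→ t0 |20|b1|75|b1|
→ t1 |20|b1|75|20|
→ t2 |20|75|b1|20|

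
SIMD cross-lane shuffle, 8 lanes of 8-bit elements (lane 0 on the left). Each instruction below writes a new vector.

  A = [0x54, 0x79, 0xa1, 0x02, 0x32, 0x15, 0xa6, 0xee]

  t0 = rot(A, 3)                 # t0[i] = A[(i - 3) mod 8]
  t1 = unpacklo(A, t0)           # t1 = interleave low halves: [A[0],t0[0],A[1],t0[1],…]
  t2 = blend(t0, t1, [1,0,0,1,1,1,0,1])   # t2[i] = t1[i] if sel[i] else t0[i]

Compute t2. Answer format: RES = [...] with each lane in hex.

RES = [ 0x54  0xa6  0xee  0xa6  0xa1  0xee  0x02  0x54 ]

→ t0 |15|a6|ee|54|79|a1|02|32|
→ t1 |54|15|79|a6|a1|ee|02|54|
→ t2 |54|a6|ee|a6|a1|ee|02|54|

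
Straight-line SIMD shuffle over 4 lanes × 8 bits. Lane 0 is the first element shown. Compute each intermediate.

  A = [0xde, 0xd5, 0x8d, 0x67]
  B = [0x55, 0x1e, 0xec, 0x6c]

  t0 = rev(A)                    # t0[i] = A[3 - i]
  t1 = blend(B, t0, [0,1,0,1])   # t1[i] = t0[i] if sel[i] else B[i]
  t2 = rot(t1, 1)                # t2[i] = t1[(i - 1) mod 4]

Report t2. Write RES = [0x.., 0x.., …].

RES = [0xde, 0x55, 0x8d, 0xec]

t0 = [0x67, 0x8d, 0xd5, 0xde]
t1 = [0x55, 0x8d, 0xec, 0xde]
t2 = [0xde, 0x55, 0x8d, 0xec]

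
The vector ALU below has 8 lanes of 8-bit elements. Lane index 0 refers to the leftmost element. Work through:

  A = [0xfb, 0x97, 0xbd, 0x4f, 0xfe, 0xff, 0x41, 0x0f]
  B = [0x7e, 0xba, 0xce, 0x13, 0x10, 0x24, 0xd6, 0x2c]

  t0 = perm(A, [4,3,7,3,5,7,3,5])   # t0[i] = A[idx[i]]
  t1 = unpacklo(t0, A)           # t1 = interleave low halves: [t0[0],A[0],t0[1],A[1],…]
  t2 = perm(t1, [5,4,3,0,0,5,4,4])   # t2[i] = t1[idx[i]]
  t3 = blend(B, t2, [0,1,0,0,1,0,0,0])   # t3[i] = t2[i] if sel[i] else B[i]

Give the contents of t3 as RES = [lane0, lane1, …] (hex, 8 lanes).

RES = [ 0x7e  0x0f  0xce  0x13  0xfe  0x24  0xd6  0x2c ]

t0 = [0xfe, 0x4f, 0x0f, 0x4f, 0xff, 0x0f, 0x4f, 0xff]
t1 = [0xfe, 0xfb, 0x4f, 0x97, 0x0f, 0xbd, 0x4f, 0x4f]
t2 = [0xbd, 0x0f, 0x97, 0xfe, 0xfe, 0xbd, 0x0f, 0x0f]
t3 = [0x7e, 0x0f, 0xce, 0x13, 0xfe, 0x24, 0xd6, 0x2c]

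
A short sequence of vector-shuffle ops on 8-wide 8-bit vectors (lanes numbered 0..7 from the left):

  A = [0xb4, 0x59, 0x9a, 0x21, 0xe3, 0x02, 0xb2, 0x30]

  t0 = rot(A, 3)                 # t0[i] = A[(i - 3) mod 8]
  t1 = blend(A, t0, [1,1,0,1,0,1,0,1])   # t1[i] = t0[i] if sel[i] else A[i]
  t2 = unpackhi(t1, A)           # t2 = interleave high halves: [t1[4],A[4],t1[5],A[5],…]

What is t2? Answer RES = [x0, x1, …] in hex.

  t0: 02 b2 30 b4 59 9a 21 e3
  t1: 02 b2 9a b4 e3 9a b2 e3
  t2: e3 e3 9a 02 b2 b2 e3 30

RES = [ 0xe3  0xe3  0x9a  0x02  0xb2  0xb2  0xe3  0x30 ]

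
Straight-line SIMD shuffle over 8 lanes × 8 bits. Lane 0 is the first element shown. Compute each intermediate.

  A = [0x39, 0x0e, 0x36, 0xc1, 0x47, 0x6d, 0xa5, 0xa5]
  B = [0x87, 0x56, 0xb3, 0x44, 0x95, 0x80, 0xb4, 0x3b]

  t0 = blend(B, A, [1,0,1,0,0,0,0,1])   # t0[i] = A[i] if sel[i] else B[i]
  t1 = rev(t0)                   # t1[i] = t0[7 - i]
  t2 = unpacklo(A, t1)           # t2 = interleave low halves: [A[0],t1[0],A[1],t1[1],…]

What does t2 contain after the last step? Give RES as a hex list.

→ t0 |39|56|36|44|95|80|b4|a5|
→ t1 |a5|b4|80|95|44|36|56|39|
→ t2 |39|a5|0e|b4|36|80|c1|95|

RES = [ 0x39  0xa5  0x0e  0xb4  0x36  0x80  0xc1  0x95 ]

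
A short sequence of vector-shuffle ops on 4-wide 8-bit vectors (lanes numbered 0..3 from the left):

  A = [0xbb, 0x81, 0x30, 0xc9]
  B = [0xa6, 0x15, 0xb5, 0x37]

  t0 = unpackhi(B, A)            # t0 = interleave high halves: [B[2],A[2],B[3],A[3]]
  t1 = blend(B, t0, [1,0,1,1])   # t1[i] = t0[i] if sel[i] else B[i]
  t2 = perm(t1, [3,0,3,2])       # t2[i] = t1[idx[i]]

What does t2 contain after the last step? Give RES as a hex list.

  t0: b5 30 37 c9
  t1: b5 15 37 c9
  t2: c9 b5 c9 37

RES = [0xc9, 0xb5, 0xc9, 0x37]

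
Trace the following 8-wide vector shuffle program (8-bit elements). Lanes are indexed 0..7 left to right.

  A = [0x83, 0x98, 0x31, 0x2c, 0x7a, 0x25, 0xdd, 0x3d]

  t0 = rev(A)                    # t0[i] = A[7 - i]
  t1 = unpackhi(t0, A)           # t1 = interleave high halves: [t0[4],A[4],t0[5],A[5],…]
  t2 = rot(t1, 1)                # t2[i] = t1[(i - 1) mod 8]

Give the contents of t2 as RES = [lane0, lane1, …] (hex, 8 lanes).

RES = [ 0x3d  0x2c  0x7a  0x31  0x25  0x98  0xdd  0x83 ]

  t0: 3d dd 25 7a 2c 31 98 83
  t1: 2c 7a 31 25 98 dd 83 3d
  t2: 3d 2c 7a 31 25 98 dd 83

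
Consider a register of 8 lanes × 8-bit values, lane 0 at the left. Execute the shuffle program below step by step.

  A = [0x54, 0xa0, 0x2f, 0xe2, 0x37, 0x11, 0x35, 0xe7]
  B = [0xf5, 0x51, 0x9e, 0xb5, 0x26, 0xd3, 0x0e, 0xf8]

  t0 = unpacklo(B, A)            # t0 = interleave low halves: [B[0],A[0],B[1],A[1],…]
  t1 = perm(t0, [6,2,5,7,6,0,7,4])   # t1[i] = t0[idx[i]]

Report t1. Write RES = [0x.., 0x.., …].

  t0: f5 54 51 a0 9e 2f b5 e2
  t1: b5 51 2f e2 b5 f5 e2 9e

RES = [ 0xb5  0x51  0x2f  0xe2  0xb5  0xf5  0xe2  0x9e ]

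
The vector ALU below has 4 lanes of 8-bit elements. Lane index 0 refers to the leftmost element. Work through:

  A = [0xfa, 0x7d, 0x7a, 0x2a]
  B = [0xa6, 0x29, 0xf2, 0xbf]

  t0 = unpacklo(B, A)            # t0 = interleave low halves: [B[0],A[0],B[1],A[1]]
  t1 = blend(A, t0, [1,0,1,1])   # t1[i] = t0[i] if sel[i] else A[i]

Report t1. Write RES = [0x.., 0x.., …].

  t0: a6 fa 29 7d
  t1: a6 7d 29 7d

RES = [ 0xa6  0x7d  0x29  0x7d ]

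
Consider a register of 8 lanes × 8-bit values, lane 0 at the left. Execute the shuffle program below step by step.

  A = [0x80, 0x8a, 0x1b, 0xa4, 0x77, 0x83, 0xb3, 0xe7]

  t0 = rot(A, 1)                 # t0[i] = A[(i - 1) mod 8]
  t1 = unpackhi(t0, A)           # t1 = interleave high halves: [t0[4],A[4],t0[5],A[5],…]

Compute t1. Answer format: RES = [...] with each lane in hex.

  t0: e7 80 8a 1b a4 77 83 b3
  t1: a4 77 77 83 83 b3 b3 e7

RES = [ 0xa4  0x77  0x77  0x83  0x83  0xb3  0xb3  0xe7 ]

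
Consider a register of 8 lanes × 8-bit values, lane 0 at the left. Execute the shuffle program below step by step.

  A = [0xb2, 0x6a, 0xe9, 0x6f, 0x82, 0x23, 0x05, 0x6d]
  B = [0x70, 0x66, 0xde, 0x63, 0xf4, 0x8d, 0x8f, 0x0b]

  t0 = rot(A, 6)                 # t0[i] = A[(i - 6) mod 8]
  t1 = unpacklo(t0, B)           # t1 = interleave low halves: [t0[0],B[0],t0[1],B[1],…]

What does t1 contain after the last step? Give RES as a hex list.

RES = [ 0xe9  0x70  0x6f  0x66  0x82  0xde  0x23  0x63 ]

  t0: e9 6f 82 23 05 6d b2 6a
  t1: e9 70 6f 66 82 de 23 63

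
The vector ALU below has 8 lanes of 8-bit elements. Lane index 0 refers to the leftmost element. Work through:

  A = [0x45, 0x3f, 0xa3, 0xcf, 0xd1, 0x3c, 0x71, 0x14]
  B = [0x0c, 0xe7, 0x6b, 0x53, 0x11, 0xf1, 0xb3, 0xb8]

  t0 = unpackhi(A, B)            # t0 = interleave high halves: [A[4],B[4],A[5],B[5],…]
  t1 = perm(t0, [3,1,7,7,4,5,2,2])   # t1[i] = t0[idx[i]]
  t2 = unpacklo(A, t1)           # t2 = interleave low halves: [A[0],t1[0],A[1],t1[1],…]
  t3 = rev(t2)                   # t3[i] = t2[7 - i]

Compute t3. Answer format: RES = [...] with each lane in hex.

RES = [0xb8, 0xcf, 0xb8, 0xa3, 0x11, 0x3f, 0xf1, 0x45]

t0 = [0xd1, 0x11, 0x3c, 0xf1, 0x71, 0xb3, 0x14, 0xb8]
t1 = [0xf1, 0x11, 0xb8, 0xb8, 0x71, 0xb3, 0x3c, 0x3c]
t2 = [0x45, 0xf1, 0x3f, 0x11, 0xa3, 0xb8, 0xcf, 0xb8]
t3 = [0xb8, 0xcf, 0xb8, 0xa3, 0x11, 0x3f, 0xf1, 0x45]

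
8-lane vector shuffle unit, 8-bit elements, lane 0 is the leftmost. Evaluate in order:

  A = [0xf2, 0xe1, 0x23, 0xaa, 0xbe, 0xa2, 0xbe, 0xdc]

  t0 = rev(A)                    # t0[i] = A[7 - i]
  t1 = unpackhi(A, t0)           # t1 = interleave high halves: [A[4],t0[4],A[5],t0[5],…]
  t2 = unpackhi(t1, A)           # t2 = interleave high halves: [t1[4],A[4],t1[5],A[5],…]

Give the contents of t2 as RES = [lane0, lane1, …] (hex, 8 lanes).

t0 = [0xdc, 0xbe, 0xa2, 0xbe, 0xaa, 0x23, 0xe1, 0xf2]
t1 = [0xbe, 0xaa, 0xa2, 0x23, 0xbe, 0xe1, 0xdc, 0xf2]
t2 = [0xbe, 0xbe, 0xe1, 0xa2, 0xdc, 0xbe, 0xf2, 0xdc]

RES = [0xbe, 0xbe, 0xe1, 0xa2, 0xdc, 0xbe, 0xf2, 0xdc]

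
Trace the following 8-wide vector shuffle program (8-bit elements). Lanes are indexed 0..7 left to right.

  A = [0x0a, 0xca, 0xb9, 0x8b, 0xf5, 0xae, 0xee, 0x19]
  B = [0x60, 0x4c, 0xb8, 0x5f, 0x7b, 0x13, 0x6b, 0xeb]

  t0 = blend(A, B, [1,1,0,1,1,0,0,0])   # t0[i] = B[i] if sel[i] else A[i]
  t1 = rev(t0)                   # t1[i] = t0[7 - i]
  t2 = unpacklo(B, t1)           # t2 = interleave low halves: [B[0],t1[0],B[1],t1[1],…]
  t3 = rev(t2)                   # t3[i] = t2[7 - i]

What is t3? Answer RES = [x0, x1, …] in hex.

RES = [0x7b, 0x5f, 0xae, 0xb8, 0xee, 0x4c, 0x19, 0x60]

→ t0 |60|4c|b9|5f|7b|ae|ee|19|
→ t1 |19|ee|ae|7b|5f|b9|4c|60|
→ t2 |60|19|4c|ee|b8|ae|5f|7b|
→ t3 |7b|5f|ae|b8|ee|4c|19|60|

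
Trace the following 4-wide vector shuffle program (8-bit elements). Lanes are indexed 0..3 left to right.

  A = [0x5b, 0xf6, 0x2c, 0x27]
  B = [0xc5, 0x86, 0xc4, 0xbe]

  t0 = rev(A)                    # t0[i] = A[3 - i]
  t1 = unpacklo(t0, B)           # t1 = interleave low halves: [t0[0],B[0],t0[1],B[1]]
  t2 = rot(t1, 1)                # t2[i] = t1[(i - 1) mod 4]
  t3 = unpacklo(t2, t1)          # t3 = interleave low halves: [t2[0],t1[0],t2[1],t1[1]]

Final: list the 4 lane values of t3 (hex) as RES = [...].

t0 = [0x27, 0x2c, 0xf6, 0x5b]
t1 = [0x27, 0xc5, 0x2c, 0x86]
t2 = [0x86, 0x27, 0xc5, 0x2c]
t3 = [0x86, 0x27, 0x27, 0xc5]

RES = [0x86, 0x27, 0x27, 0xc5]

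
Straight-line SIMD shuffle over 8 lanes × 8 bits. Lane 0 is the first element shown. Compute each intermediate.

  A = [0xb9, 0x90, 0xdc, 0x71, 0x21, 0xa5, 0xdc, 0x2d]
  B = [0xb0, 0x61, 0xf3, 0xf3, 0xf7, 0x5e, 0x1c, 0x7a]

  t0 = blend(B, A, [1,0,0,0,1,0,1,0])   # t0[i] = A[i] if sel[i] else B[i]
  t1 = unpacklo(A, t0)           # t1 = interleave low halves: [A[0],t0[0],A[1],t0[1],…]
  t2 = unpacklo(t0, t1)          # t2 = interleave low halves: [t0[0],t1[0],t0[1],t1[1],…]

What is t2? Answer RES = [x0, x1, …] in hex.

RES = [ 0xb9  0xb9  0x61  0xb9  0xf3  0x90  0xf3  0x61 ]

t0 = [0xb9, 0x61, 0xf3, 0xf3, 0x21, 0x5e, 0xdc, 0x7a]
t1 = [0xb9, 0xb9, 0x90, 0x61, 0xdc, 0xf3, 0x71, 0xf3]
t2 = [0xb9, 0xb9, 0x61, 0xb9, 0xf3, 0x90, 0xf3, 0x61]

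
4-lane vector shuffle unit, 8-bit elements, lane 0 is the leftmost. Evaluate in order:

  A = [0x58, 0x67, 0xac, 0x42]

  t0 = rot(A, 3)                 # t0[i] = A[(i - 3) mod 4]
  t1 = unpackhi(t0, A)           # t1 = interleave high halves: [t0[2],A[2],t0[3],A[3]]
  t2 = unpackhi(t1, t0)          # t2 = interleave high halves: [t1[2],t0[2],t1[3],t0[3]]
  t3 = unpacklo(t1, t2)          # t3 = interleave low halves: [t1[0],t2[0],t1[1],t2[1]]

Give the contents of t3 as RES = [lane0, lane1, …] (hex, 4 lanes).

→ t0 |67|ac|42|58|
→ t1 |42|ac|58|42|
→ t2 |58|42|42|58|
→ t3 |42|58|ac|42|

RES = [0x42, 0x58, 0xac, 0x42]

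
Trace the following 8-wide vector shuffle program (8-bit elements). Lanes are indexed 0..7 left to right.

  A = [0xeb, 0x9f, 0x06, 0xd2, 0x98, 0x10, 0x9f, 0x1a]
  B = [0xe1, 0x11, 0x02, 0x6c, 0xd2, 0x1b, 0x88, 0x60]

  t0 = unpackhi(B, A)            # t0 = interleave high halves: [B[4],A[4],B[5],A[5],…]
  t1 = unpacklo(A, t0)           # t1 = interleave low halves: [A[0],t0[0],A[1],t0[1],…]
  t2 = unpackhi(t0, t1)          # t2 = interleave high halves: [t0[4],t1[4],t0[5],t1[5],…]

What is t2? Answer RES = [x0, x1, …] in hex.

→ t0 |d2|98|1b|10|88|9f|60|1a|
→ t1 |eb|d2|9f|98|06|1b|d2|10|
→ t2 |88|06|9f|1b|60|d2|1a|10|

RES = [0x88, 0x06, 0x9f, 0x1b, 0x60, 0xd2, 0x1a, 0x10]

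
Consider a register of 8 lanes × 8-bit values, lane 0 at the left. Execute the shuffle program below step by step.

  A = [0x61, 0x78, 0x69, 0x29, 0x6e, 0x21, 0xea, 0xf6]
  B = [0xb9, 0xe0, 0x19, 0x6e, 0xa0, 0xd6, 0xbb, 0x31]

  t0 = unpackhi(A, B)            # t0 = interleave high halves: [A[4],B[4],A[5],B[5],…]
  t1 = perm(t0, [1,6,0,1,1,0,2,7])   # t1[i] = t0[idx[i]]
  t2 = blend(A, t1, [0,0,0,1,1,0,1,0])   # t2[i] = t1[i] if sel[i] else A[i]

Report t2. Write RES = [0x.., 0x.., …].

RES = [0x61, 0x78, 0x69, 0xa0, 0xa0, 0x21, 0x21, 0xf6]

  t0: 6e a0 21 d6 ea bb f6 31
  t1: a0 f6 6e a0 a0 6e 21 31
  t2: 61 78 69 a0 a0 21 21 f6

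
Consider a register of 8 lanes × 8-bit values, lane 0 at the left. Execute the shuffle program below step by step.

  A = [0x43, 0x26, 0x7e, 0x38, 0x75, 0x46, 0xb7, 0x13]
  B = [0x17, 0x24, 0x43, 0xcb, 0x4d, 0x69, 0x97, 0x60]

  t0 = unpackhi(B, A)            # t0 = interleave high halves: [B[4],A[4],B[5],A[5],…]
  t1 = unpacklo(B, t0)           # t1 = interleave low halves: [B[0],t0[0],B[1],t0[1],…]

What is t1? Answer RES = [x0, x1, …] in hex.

  t0: 4d 75 69 46 97 b7 60 13
  t1: 17 4d 24 75 43 69 cb 46

RES = [ 0x17  0x4d  0x24  0x75  0x43  0x69  0xcb  0x46 ]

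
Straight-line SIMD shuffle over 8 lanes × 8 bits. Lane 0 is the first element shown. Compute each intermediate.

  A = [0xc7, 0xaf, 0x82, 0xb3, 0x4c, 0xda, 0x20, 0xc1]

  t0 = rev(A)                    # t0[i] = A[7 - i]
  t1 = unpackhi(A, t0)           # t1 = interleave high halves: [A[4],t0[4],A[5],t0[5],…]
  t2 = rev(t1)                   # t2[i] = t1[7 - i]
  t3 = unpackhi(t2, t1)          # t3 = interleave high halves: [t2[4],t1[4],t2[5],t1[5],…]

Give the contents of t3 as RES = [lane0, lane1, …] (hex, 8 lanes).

  t0: c1 20 da 4c b3 82 af c7
  t1: 4c b3 da 82 20 af c1 c7
  t2: c7 c1 af 20 82 da b3 4c
  t3: 82 20 da af b3 c1 4c c7

RES = [0x82, 0x20, 0xda, 0xaf, 0xb3, 0xc1, 0x4c, 0xc7]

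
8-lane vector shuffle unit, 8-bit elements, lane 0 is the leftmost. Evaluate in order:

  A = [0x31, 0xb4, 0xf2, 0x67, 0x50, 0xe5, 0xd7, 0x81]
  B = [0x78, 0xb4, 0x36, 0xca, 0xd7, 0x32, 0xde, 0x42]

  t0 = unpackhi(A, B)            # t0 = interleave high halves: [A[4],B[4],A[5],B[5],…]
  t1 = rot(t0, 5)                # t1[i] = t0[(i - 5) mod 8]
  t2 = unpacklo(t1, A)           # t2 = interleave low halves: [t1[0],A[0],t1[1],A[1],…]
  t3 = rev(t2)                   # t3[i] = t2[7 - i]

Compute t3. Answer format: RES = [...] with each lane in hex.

→ t0 |50|d7|e5|32|d7|de|81|42|
→ t1 |32|d7|de|81|42|50|d7|e5|
→ t2 |32|31|d7|b4|de|f2|81|67|
→ t3 |67|81|f2|de|b4|d7|31|32|

RES = [0x67, 0x81, 0xf2, 0xde, 0xb4, 0xd7, 0x31, 0x32]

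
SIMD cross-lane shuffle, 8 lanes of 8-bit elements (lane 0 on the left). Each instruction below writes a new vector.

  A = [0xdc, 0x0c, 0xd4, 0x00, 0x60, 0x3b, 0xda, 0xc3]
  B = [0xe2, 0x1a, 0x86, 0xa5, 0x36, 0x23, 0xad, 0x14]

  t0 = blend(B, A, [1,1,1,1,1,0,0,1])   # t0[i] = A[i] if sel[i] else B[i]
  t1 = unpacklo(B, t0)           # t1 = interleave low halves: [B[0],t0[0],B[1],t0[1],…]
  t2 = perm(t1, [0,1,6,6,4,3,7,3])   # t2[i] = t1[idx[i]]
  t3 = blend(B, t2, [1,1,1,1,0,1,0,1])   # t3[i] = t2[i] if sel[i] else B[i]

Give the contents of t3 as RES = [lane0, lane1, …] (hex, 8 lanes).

→ t0 |dc|0c|d4|00|60|23|ad|c3|
→ t1 |e2|dc|1a|0c|86|d4|a5|00|
→ t2 |e2|dc|a5|a5|86|0c|00|0c|
→ t3 |e2|dc|a5|a5|36|0c|ad|0c|

RES = [0xe2, 0xdc, 0xa5, 0xa5, 0x36, 0x0c, 0xad, 0x0c]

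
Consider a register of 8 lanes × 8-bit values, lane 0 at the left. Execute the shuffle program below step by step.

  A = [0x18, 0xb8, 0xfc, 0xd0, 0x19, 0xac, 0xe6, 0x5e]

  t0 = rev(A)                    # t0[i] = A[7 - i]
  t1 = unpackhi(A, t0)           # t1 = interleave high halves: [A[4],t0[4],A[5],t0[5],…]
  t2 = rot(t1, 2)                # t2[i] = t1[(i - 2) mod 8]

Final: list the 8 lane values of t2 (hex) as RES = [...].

RES = [ 0x5e  0x18  0x19  0xd0  0xac  0xfc  0xe6  0xb8 ]

→ t0 |5e|e6|ac|19|d0|fc|b8|18|
→ t1 |19|d0|ac|fc|e6|b8|5e|18|
→ t2 |5e|18|19|d0|ac|fc|e6|b8|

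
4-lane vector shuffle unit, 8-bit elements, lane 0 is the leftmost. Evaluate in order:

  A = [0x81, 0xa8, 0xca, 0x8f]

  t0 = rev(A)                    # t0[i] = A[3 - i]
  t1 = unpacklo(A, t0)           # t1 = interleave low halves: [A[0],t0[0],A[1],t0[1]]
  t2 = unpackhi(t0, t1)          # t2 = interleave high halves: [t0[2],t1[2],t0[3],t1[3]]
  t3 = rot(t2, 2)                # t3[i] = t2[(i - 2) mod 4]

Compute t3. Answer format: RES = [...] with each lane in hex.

RES = [0x81, 0xca, 0xa8, 0xa8]

→ t0 |8f|ca|a8|81|
→ t1 |81|8f|a8|ca|
→ t2 |a8|a8|81|ca|
→ t3 |81|ca|a8|a8|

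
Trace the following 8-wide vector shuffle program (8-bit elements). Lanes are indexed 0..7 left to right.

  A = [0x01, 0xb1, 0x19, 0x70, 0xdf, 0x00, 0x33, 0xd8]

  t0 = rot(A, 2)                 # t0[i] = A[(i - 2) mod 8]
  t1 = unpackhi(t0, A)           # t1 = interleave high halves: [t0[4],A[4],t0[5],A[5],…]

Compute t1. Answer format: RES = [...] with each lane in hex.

RES = [0x19, 0xdf, 0x70, 0x00, 0xdf, 0x33, 0x00, 0xd8]

→ t0 |33|d8|01|b1|19|70|df|00|
→ t1 |19|df|70|00|df|33|00|d8|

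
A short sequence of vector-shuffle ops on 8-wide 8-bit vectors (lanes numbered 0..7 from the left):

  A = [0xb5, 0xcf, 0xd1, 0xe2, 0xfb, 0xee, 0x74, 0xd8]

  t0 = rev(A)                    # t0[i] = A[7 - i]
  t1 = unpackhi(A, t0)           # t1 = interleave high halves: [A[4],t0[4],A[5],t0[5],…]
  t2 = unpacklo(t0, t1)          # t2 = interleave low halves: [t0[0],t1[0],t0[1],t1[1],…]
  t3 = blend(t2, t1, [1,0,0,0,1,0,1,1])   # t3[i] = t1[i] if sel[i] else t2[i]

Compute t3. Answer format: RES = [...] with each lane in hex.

RES = [0xfb, 0xfb, 0x74, 0xe2, 0x74, 0xee, 0xd8, 0xb5]

t0 = [0xd8, 0x74, 0xee, 0xfb, 0xe2, 0xd1, 0xcf, 0xb5]
t1 = [0xfb, 0xe2, 0xee, 0xd1, 0x74, 0xcf, 0xd8, 0xb5]
t2 = [0xd8, 0xfb, 0x74, 0xe2, 0xee, 0xee, 0xfb, 0xd1]
t3 = [0xfb, 0xfb, 0x74, 0xe2, 0x74, 0xee, 0xd8, 0xb5]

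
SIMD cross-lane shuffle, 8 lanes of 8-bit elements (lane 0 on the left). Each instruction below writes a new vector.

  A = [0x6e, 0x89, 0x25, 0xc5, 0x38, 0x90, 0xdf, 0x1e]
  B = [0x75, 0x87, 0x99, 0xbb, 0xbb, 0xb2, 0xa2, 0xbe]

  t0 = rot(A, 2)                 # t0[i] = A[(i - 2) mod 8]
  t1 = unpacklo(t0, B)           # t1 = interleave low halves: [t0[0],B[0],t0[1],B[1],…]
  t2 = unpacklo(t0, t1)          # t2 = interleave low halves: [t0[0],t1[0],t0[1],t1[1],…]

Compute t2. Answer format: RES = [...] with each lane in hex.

→ t0 |df|1e|6e|89|25|c5|38|90|
→ t1 |df|75|1e|87|6e|99|89|bb|
→ t2 |df|df|1e|75|6e|1e|89|87|

RES = [ 0xdf  0xdf  0x1e  0x75  0x6e  0x1e  0x89  0x87 ]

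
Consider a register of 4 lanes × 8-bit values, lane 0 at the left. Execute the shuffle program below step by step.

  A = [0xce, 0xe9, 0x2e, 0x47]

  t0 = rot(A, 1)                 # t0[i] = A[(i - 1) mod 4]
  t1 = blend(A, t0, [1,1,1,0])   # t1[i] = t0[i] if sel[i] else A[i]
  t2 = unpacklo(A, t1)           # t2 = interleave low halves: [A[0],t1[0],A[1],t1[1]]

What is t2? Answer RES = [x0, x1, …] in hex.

RES = [0xce, 0x47, 0xe9, 0xce]

t0 = [0x47, 0xce, 0xe9, 0x2e]
t1 = [0x47, 0xce, 0xe9, 0x47]
t2 = [0xce, 0x47, 0xe9, 0xce]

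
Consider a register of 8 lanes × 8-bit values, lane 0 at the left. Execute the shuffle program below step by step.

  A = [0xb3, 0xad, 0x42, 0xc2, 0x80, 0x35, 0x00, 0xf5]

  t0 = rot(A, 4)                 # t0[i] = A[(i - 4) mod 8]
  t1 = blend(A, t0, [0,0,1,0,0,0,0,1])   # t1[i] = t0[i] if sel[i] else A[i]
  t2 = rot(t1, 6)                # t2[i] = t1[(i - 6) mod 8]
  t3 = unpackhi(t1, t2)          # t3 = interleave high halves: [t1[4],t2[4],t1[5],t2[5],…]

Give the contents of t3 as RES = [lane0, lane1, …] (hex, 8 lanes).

→ t0 |80|35|00|f5|b3|ad|42|c2|
→ t1 |b3|ad|00|c2|80|35|00|c2|
→ t2 |00|c2|80|35|00|c2|b3|ad|
→ t3 |80|00|35|c2|00|b3|c2|ad|

RES = [ 0x80  0x00  0x35  0xc2  0x00  0xb3  0xc2  0xad ]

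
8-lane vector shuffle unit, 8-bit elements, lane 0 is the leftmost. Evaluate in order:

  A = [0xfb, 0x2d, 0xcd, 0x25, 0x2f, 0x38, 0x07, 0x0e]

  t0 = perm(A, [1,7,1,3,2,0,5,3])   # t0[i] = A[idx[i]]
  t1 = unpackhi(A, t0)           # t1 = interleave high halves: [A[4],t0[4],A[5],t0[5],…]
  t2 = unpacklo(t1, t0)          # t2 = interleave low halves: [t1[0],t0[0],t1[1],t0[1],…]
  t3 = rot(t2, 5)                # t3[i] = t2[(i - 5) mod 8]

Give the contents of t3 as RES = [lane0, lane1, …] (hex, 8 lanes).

RES = [0x0e, 0x38, 0x2d, 0xfb, 0x25, 0x2f, 0x2d, 0xcd]

  t0: 2d 0e 2d 25 cd fb 38 25
  t1: 2f cd 38 fb 07 38 0e 25
  t2: 2f 2d cd 0e 38 2d fb 25
  t3: 0e 38 2d fb 25 2f 2d cd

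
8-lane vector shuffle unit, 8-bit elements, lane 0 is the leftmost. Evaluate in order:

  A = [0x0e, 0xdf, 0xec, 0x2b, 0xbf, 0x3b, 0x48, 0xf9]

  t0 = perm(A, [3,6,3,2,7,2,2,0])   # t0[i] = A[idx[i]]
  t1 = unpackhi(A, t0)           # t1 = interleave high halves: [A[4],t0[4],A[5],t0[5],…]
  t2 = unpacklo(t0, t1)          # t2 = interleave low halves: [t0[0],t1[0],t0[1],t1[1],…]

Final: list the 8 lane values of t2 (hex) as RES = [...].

t0 = [0x2b, 0x48, 0x2b, 0xec, 0xf9, 0xec, 0xec, 0x0e]
t1 = [0xbf, 0xf9, 0x3b, 0xec, 0x48, 0xec, 0xf9, 0x0e]
t2 = [0x2b, 0xbf, 0x48, 0xf9, 0x2b, 0x3b, 0xec, 0xec]

RES = [0x2b, 0xbf, 0x48, 0xf9, 0x2b, 0x3b, 0xec, 0xec]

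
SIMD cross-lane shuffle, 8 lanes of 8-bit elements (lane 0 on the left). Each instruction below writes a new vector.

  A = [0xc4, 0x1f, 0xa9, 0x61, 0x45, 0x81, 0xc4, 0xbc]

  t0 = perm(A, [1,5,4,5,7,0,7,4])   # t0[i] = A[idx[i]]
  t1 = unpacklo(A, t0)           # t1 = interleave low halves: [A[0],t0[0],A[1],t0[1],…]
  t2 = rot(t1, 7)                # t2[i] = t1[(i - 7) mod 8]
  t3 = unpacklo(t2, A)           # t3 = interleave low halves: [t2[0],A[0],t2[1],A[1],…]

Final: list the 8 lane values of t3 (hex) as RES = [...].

RES = [ 0x1f  0xc4  0x1f  0x1f  0x81  0xa9  0xa9  0x61 ]

  t0: 1f 81 45 81 bc c4 bc 45
  t1: c4 1f 1f 81 a9 45 61 81
  t2: 1f 1f 81 a9 45 61 81 c4
  t3: 1f c4 1f 1f 81 a9 a9 61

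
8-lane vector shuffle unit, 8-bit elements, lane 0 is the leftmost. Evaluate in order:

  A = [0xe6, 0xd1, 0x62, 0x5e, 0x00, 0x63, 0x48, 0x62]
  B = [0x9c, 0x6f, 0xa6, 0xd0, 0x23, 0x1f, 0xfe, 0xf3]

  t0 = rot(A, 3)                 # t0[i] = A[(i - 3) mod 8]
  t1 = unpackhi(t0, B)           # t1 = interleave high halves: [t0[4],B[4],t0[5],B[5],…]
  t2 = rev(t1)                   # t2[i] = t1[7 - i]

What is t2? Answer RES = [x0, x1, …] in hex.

t0 = [0x63, 0x48, 0x62, 0xe6, 0xd1, 0x62, 0x5e, 0x00]
t1 = [0xd1, 0x23, 0x62, 0x1f, 0x5e, 0xfe, 0x00, 0xf3]
t2 = [0xf3, 0x00, 0xfe, 0x5e, 0x1f, 0x62, 0x23, 0xd1]

RES = [ 0xf3  0x00  0xfe  0x5e  0x1f  0x62  0x23  0xd1 ]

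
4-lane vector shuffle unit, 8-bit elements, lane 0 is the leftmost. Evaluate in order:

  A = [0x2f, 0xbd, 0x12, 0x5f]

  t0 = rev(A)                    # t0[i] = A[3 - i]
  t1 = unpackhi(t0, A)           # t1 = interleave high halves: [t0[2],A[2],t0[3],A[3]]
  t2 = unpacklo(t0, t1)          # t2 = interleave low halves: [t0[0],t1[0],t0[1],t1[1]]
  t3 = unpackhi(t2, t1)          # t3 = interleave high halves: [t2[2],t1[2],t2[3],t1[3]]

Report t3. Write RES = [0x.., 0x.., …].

t0 = [0x5f, 0x12, 0xbd, 0x2f]
t1 = [0xbd, 0x12, 0x2f, 0x5f]
t2 = [0x5f, 0xbd, 0x12, 0x12]
t3 = [0x12, 0x2f, 0x12, 0x5f]

RES = [0x12, 0x2f, 0x12, 0x5f]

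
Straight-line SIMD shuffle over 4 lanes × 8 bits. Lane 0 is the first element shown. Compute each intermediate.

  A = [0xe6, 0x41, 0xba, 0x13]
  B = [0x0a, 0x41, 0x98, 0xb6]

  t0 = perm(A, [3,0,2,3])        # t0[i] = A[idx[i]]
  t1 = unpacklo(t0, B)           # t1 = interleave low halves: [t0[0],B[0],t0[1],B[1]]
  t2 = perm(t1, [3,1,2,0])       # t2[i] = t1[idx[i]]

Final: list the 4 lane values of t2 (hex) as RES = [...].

t0 = [0x13, 0xe6, 0xba, 0x13]
t1 = [0x13, 0x0a, 0xe6, 0x41]
t2 = [0x41, 0x0a, 0xe6, 0x13]

RES = [ 0x41  0x0a  0xe6  0x13 ]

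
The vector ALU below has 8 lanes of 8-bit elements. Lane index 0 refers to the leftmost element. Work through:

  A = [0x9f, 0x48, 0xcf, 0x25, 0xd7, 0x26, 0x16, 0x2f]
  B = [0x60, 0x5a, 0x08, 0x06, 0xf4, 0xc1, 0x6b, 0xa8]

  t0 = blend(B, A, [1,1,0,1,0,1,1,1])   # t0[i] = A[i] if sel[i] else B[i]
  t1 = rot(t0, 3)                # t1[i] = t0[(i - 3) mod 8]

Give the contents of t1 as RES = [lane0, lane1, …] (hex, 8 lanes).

  t0: 9f 48 08 25 f4 26 16 2f
  t1: 26 16 2f 9f 48 08 25 f4

RES = [ 0x26  0x16  0x2f  0x9f  0x48  0x08  0x25  0xf4 ]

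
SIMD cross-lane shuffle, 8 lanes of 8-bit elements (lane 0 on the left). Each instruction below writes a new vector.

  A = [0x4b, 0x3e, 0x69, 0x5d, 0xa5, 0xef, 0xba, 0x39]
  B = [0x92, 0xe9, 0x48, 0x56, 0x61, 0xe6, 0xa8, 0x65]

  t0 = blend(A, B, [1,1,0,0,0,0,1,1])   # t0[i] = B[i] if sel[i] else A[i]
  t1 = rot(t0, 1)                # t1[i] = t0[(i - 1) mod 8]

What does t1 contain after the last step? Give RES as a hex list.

RES = [0x65, 0x92, 0xe9, 0x69, 0x5d, 0xa5, 0xef, 0xa8]

  t0: 92 e9 69 5d a5 ef a8 65
  t1: 65 92 e9 69 5d a5 ef a8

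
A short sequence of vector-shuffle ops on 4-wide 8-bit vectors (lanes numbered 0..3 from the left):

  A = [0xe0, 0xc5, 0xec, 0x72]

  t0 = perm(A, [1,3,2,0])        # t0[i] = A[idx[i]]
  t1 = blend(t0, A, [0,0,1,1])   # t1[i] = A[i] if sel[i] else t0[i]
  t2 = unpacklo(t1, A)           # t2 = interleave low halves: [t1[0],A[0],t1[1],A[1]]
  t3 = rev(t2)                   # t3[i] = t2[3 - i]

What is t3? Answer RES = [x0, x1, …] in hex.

RES = [0xc5, 0x72, 0xe0, 0xc5]

→ t0 |c5|72|ec|e0|
→ t1 |c5|72|ec|72|
→ t2 |c5|e0|72|c5|
→ t3 |c5|72|e0|c5|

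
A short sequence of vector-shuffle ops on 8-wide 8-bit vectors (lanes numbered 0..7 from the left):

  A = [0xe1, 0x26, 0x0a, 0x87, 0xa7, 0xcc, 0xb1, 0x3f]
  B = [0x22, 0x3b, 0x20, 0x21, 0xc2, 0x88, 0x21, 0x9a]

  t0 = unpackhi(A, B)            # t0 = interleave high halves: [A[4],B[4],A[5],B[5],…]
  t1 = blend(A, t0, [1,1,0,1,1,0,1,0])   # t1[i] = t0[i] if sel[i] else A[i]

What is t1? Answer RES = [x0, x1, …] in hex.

→ t0 |a7|c2|cc|88|b1|21|3f|9a|
→ t1 |a7|c2|0a|88|b1|cc|3f|3f|

RES = [ 0xa7  0xc2  0x0a  0x88  0xb1  0xcc  0x3f  0x3f ]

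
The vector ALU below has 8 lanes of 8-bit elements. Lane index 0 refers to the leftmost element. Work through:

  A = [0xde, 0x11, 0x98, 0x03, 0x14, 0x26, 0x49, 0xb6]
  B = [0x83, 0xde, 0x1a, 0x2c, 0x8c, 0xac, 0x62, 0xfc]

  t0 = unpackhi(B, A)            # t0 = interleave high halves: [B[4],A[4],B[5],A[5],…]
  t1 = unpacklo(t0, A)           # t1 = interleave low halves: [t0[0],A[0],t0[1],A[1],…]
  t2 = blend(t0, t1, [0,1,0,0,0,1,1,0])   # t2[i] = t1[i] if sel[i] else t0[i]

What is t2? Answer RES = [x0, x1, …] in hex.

t0 = [0x8c, 0x14, 0xac, 0x26, 0x62, 0x49, 0xfc, 0xb6]
t1 = [0x8c, 0xde, 0x14, 0x11, 0xac, 0x98, 0x26, 0x03]
t2 = [0x8c, 0xde, 0xac, 0x26, 0x62, 0x98, 0x26, 0xb6]

RES = [0x8c, 0xde, 0xac, 0x26, 0x62, 0x98, 0x26, 0xb6]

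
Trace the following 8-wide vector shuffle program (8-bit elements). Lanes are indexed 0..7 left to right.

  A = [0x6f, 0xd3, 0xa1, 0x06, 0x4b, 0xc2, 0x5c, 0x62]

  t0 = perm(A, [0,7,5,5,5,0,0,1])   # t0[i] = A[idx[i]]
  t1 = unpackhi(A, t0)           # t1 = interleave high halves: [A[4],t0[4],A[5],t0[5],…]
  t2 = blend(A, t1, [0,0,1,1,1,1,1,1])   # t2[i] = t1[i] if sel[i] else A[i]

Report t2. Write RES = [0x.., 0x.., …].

RES = [0x6f, 0xd3, 0xc2, 0x6f, 0x5c, 0x6f, 0x62, 0xd3]

→ t0 |6f|62|c2|c2|c2|6f|6f|d3|
→ t1 |4b|c2|c2|6f|5c|6f|62|d3|
→ t2 |6f|d3|c2|6f|5c|6f|62|d3|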